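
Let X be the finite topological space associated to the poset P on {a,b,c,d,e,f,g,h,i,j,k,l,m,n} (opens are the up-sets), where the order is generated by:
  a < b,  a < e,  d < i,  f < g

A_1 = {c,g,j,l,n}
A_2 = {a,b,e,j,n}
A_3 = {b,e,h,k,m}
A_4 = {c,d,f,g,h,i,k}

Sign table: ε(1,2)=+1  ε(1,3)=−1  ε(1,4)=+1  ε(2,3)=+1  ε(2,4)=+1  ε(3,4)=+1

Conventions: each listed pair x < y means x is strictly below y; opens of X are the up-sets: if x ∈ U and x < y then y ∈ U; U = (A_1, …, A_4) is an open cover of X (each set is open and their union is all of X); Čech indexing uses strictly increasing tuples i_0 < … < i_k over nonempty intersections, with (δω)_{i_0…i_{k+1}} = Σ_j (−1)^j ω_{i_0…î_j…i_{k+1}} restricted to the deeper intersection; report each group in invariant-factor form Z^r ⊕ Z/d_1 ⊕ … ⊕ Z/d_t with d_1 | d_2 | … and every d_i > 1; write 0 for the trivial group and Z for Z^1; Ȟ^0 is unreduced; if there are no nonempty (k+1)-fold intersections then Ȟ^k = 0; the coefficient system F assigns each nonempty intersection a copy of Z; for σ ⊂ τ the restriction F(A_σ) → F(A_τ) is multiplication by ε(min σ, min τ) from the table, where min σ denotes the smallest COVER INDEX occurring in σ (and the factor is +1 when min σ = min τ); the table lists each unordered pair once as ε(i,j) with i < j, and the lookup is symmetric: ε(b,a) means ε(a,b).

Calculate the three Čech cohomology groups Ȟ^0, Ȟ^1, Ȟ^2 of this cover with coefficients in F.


Ȟ^0 = Z, Ȟ^1 = Z and Ȟ^2 = 0

nonempty intersections:
  A12={j,n} A14={c,g} A23={b,e} A34={h,k}
C dims 4,4; δ0: rk 3, SNF 1^3
Ȟ^0: (4−3)−0=1 ⇒ Z
Ȟ^1: (4−0)−3=1 ⇒ Z
Ȟ^2: (0−0)−0=0 ⇒ 0


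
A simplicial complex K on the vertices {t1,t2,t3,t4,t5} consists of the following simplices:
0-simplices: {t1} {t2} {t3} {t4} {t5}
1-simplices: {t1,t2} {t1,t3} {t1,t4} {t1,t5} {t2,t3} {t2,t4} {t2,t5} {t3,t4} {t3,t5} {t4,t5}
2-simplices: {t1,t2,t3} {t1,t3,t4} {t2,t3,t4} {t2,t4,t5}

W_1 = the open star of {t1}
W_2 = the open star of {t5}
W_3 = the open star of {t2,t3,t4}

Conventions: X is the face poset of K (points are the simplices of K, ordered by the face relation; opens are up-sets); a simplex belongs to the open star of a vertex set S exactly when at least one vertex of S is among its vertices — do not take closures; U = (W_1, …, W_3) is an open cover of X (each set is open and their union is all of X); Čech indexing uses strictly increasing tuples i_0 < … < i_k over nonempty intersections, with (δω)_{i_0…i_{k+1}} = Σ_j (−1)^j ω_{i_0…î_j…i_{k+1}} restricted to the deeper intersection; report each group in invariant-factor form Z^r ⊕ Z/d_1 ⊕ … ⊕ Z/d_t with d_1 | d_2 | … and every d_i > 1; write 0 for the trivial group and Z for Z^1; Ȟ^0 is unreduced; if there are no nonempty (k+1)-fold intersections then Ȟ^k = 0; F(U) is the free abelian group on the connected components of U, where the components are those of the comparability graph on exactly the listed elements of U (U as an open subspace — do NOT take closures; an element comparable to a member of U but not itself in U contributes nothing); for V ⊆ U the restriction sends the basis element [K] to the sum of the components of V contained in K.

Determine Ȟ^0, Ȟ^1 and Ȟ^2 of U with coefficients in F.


Ȟ^0 = Z, Ȟ^1 = Z^2, Ȟ^2 = 0

intersection data:
  W1={{t1},{t1,t2},{t1,t3},{t1,t4},{t1,t5},{t1,t2,t3},{t1,t3,t4}} W2={{t5},{t1,t5},{t2,t5},{t3,t5},{t4,t5},{t2,t4,t5}} W3={{t2},{t3},{t4},{t1,t2},{t1,t3},{t1,t4},{t2,t3},{t2,t4},{t2,t5},{t3,t4},{t3,t5},{t4,t5},{t1,t2,t3},{t1,t3,t4},{t2,t3,t4},{t2,t4,t5}}
  W12={{t1,t5}} W13={{t1,t2},{t1,t3},{t1,t4},{t1,t2,t3},{t1,t3,t4}} W23={{t2,t5},{t3,t5},{t4,t5},{t2,t4,t5}}
components per intersection:
  W1: {{t1},{t1,t2},{t1,t3},{t1,t4},{t1,t5},{t1,t2,t3},{t1,t3,t4}}
  W2: {{t5},{t1,t5},{t2,t5},{t3,t5},{t4,t5},{t2,t4,t5}}
  W3: {{t2},{t3},{t4},{t1,t2},{t1,t3},{t1,t4},{t2,t3},{t2,t4},{t2,t5},{t3,t4},{t3,t5},{t4,t5},{t1,t2,t3},{t1,t3,t4},{t2,t3,t4},{t2,t4,t5}}
  W12: {{t1,t5}}
  W13: {{t1,t2},{t1,t3},{t1,t4},{t1,t2,t3},{t1,t3,t4}}
  W23: {{t2,t5},{t4,t5},{t2,t4,t5}} {{t3,t5}}
C dims 3,4; δ0: rk 2, SNF 1^2
Ȟ^0 = (3 − 2) − 0 = 1, so Ȟ^0 ≅ Z
Ȟ^1 = (4 − 0) − 2 = 2, so Ȟ^1 ≅ Z^2
Ȟ^2 = (0 − 0) − 0 = 0, so Ȟ^2 ≅ 0


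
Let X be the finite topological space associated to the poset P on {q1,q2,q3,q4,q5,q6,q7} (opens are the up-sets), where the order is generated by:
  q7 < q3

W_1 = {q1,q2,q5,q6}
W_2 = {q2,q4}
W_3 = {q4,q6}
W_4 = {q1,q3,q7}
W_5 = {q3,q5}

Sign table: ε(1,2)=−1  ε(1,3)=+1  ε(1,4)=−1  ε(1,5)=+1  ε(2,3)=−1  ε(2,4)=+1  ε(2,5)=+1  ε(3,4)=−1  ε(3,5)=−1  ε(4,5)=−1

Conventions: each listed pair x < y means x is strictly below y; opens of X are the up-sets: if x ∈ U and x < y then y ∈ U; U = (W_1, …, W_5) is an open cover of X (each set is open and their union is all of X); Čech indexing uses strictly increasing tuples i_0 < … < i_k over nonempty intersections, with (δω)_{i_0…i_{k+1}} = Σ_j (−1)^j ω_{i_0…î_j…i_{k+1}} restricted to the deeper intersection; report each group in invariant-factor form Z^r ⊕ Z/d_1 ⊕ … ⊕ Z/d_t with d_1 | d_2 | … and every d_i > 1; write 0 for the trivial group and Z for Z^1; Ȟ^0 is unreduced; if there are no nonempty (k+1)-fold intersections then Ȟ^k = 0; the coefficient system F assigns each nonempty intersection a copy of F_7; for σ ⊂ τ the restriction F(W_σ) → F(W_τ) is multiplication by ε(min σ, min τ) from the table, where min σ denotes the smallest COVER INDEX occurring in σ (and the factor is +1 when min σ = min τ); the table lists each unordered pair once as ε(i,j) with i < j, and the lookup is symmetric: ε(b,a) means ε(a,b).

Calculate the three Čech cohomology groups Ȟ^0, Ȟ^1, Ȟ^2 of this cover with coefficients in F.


nerve of the cover:
  W12={q2} W13={q6} W14={q1} W15={q5} W23={q4} W45={q3}
C dims 5,6; δ0: rk_F7 4
Ȟ^0 = (5 − 4) − 0 = 1, so Ȟ^0 ≅ Z/7
Ȟ^1 = (6 − 0) − 4 = 2, so Ȟ^1 ≅ Z/7 ⊕ Z/7
Ȟ^2 = (0 − 0) − 0 = 0, so Ȟ^2 ≅ 0

Ȟ^0 = Z/7, Ȟ^1 = Z/7 ⊕ Z/7 and Ȟ^2 = 0


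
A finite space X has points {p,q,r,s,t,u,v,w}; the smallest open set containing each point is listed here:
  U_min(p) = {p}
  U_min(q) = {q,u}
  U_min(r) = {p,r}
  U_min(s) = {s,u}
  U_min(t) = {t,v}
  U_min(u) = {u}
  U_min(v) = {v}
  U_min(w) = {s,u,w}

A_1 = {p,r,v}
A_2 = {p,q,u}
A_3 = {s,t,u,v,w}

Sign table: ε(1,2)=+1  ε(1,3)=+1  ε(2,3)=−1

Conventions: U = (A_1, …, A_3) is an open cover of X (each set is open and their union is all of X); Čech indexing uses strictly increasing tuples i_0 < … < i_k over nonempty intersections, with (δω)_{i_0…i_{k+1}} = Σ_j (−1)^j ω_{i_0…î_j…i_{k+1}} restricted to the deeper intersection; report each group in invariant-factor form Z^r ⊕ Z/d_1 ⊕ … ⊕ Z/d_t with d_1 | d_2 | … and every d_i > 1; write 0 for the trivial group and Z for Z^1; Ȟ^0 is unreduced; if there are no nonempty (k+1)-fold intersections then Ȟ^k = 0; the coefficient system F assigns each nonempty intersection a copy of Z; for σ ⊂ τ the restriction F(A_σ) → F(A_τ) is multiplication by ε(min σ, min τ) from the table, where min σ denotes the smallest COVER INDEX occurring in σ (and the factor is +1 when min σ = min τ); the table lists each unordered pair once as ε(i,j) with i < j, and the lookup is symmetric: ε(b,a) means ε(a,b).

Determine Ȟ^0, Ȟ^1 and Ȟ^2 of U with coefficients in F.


Ȟ^0(U;F) ≅ 0,  Ȟ^1(U;F) ≅ Z/2,  Ȟ^2(U;F) ≅ 0

intersection data:
  A12={p} A13={v} A23={u}
C dims 3,3; δ0: rk 3, SNF 1^2·2
Ȟ^0 = (3 − 3) − 0 = 0, so Ȟ^0 ≅ 0
Ȟ^1 = (3 − 0) − 3 = 0 plus torsion [2], so Ȟ^1 ≅ Z/2
Ȟ^2 = (0 − 0) − 0 = 0, so Ȟ^2 ≅ 0


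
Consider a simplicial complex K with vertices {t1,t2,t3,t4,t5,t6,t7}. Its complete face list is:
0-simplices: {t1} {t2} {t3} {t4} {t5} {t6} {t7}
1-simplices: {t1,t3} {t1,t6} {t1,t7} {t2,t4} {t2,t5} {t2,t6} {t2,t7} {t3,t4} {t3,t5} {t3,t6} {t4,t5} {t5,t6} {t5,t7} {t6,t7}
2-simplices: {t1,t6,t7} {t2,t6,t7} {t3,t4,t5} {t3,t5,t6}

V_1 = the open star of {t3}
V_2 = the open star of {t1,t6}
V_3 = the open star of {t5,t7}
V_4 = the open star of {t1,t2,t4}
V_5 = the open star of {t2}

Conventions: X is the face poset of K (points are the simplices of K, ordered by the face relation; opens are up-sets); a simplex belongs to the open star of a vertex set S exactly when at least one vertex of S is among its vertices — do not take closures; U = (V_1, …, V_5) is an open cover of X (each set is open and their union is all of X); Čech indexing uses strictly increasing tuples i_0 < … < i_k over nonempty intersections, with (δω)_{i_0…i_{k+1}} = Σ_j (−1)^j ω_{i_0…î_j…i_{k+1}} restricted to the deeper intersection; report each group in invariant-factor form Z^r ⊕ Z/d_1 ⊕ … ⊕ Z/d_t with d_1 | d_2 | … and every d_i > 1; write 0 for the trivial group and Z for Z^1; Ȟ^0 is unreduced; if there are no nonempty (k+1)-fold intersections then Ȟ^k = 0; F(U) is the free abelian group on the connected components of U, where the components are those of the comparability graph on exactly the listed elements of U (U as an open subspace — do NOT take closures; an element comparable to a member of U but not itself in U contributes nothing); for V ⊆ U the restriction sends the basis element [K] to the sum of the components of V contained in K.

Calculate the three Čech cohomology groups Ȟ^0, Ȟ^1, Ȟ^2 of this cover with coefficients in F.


cover nerve:
  V1={{t3},{t1,t3},{t3,t4},{t3,t5},{t3,t6},{t3,t4,t5},{t3,t5,t6}} V2={{t1},{t6},{t1,t3},{t1,t6},{t1,t7},{t2,t6},{t3,t6},{t5,t6},{t6,t7},{t1,t6,t7},{t2,t6,t7},{t3,t5,t6}} V3={{t5},{t7},{t1,t7},{t2,t5},{t2,t7},{t3,t5},{t4,t5},{t5,t6},{t5,t7},{t6,t7},{t1,t6,t7},{t2,t6,t7},{t3,t4,t5},{t3,t5,t6}} V4={{t1},{t2},{t4},{t1,t3},{t1,t6},{t1,t7},{t2,t4},{t2,t5},{t2,t6},{t2,t7},{t3,t4},{t4,t5},{t1,t6,t7},{t2,t6,t7},{t3,t4,t5}} V5={{t2},{t2,t4},{t2,t5},{t2,t6},{t2,t7},{t2,t6,t7}}
  V12={{t1,t3},{t3,t6},{t3,t5,t6}} V13={{t3,t5},{t3,t4,t5},{t3,t5,t6}} V14={{t1,t3},{t3,t4},{t3,t4,t5}} V23={{t1,t7},{t5,t6},{t6,t7},{t1,t6,t7},{t2,t6,t7},{t3,t5,t6}} V24={{t1},{t1,t3},{t1,t6},{t1,t7},{t2,t6},{t1,t6,t7},{t2,t6,t7}} V25={{t2,t6},{t2,t6,t7}} V34={{t1,t7},{t2,t5},{t2,t7},{t4,t5},{t1,t6,t7},{t2,t6,t7},{t3,t4,t5}} V35={{t2,t5},{t2,t7},{t2,t6,t7}} V45={{t2},{t2,t4},{t2,t5},{t2,t6},{t2,t7},{t2,t6,t7}}
  V123={{t3,t5,t6}} V124={{t1,t3}} V134={{t3,t4,t5}} V234={{t1,t7},{t1,t6,t7},{t2,t6,t7}} V235={{t2,t6,t7}} V245={{t2,t6},{t2,t6,t7}} V345={{t2,t5},{t2,t7},{t2,t6,t7}}
  V2345={{t2,t6,t7}}
components per intersection:
  V1: {{t3},{t1,t3},{t3,t4},{t3,t5},{t3,t6},{t3,t4,t5},{t3,t5,t6}}
  V2: {{t1},{t6},{t1,t3},{t1,t6},{t1,t7},{t2,t6},{t3,t6},{t5,t6},{t6,t7},{t1,t6,t7},{t2,t6,t7},{t3,t5,t6}}
  V3: {{t5},{t7},{t1,t7},{t2,t5},{t2,t7},{t3,t5},{t4,t5},{t5,t6},{t5,t7},{t6,t7},{t1,t6,t7},{t2,t6,t7},{t3,t4,t5},{t3,t5,t6}}
  V4: {{t1},{t1,t3},{t1,t6},{t1,t7},{t1,t6,t7}} {{t2},{t4},{t2,t4},{t2,t5},{t2,t6},{t2,t7},{t3,t4},{t4,t5},{t2,t6,t7},{t3,t4,t5}}
  V5: {{t2},{t2,t4},{t2,t5},{t2,t6},{t2,t7},{t2,t6,t7}}
  V12: {{t1,t3}} {{t3,t6},{t3,t5,t6}}
  V13: {{t3,t5},{t3,t4,t5},{t3,t5,t6}}
  V14: {{t1,t3}} {{t3,t4},{t3,t4,t5}}
  V23: {{t1,t7},{t6,t7},{t1,t6,t7},{t2,t6,t7}} {{t5,t6},{t3,t5,t6}}
  V24: {{t1},{t1,t3},{t1,t6},{t1,t7},{t1,t6,t7}} {{t2,t6},{t2,t6,t7}}
  V25: {{t2,t6},{t2,t6,t7}}
  V34: {{t1,t7},{t1,t6,t7}} {{t2,t5}} {{t2,t7},{t2,t6,t7}} {{t4,t5},{t3,t4,t5}}
  V35: {{t2,t5}} {{t2,t7},{t2,t6,t7}}
  V45: {{t2},{t2,t4},{t2,t5},{t2,t6},{t2,t7},{t2,t6,t7}}
  V123: {{t3,t5,t6}}
  V124: {{t1,t3}}
  V134: {{t3,t4,t5}}
  V234: {{t1,t7},{t1,t6,t7}} {{t2,t6,t7}}
  V235: {{t2,t6,t7}}
  V245: {{t2,t6},{t2,t6,t7}}
  V345: {{t2,t5}} {{t2,t7},{t2,t6,t7}}
  V2345: {{t2,t6,t7}}
C dims 6,17,9,1; δ0: rk 5, SNF 1^5; δ1: rk 8, SNF 1^8; δ2: rk 1, SNF 1^1
Ȟ^0: (6−5)−0=1 ⇒ Z
Ȟ^1: (17−8)−5=4 ⇒ Z^4
Ȟ^2: (9−1)−8=0 ⇒ 0

Ȟ^0 ≅ Z, Ȟ^1 ≅ Z^4 and Ȟ^2 ≅ 0


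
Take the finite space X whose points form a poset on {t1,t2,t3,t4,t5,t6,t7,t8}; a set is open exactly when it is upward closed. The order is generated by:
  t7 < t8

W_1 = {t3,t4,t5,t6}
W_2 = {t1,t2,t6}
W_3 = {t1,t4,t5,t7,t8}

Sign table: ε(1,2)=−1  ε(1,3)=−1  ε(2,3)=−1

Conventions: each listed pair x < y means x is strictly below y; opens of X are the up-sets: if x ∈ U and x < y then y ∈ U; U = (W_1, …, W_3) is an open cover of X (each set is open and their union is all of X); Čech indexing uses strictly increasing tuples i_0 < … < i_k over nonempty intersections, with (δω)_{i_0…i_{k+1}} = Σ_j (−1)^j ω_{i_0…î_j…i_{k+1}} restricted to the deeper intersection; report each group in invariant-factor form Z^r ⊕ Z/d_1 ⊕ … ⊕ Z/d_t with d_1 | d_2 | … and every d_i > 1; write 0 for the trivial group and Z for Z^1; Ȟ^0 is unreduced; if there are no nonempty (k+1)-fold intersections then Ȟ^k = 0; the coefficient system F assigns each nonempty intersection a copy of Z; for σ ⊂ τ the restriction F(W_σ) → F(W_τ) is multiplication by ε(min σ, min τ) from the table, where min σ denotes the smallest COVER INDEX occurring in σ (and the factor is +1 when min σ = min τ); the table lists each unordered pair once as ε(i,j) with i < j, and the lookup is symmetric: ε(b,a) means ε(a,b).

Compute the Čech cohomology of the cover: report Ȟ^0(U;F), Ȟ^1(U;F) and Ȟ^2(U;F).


nonempty overlaps:
  W12={t6} W13={t4,t5} W23={t1}
C dims 3,3; δ0: rk 3, SNF 1^2·2
degree 0: 3−3−0 = 0 → Ȟ^0 ≅ 0
degree 1: 3−0−3 = 0 plus torsion [2] → Ȟ^1 ≅ Z/2
degree 2: 0−0−0 = 0 → Ȟ^2 ≅ 0

Ȟ^0(U;F) ≅ 0,  Ȟ^1(U;F) ≅ Z/2,  Ȟ^2(U;F) ≅ 0


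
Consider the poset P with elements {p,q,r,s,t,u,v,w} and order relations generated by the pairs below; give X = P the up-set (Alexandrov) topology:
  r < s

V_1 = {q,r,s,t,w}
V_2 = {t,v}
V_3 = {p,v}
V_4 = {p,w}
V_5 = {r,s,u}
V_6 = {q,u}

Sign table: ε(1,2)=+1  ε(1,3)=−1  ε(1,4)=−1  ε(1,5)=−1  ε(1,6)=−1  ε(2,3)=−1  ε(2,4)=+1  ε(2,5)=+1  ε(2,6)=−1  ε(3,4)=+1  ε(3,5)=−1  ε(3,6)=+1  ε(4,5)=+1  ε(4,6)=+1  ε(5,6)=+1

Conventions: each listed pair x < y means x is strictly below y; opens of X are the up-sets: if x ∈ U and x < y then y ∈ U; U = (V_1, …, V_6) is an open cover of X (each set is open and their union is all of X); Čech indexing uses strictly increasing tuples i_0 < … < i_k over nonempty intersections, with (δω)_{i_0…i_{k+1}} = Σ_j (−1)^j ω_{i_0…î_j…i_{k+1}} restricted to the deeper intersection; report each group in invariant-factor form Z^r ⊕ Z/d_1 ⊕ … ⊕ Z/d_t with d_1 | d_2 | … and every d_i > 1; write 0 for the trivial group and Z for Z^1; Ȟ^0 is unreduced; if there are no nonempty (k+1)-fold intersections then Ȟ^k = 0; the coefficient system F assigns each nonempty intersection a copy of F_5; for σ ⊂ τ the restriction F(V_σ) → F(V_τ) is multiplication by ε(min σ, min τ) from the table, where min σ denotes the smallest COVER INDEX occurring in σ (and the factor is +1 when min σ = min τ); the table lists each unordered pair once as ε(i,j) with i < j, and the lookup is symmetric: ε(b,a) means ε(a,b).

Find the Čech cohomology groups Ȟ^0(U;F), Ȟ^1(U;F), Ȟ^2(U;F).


intersection data:
  V12={t} V14={w} V15={r,s} V16={q} V23={v} V34={p} V56={u}
C dims 6,7; δ0: rk_F5 5
Ȟ^0 = (6 − 5) − 0 = 1, so Ȟ^0 ≅ Z/5
Ȟ^1 = (7 − 0) − 5 = 2, so Ȟ^1 ≅ Z/5 ⊕ Z/5
Ȟ^2 = (0 − 0) − 0 = 0, so Ȟ^2 ≅ 0

Ȟ^0 ≅ Z/5, Ȟ^1 ≅ Z/5 ⊕ Z/5, Ȟ^2 ≅ 0


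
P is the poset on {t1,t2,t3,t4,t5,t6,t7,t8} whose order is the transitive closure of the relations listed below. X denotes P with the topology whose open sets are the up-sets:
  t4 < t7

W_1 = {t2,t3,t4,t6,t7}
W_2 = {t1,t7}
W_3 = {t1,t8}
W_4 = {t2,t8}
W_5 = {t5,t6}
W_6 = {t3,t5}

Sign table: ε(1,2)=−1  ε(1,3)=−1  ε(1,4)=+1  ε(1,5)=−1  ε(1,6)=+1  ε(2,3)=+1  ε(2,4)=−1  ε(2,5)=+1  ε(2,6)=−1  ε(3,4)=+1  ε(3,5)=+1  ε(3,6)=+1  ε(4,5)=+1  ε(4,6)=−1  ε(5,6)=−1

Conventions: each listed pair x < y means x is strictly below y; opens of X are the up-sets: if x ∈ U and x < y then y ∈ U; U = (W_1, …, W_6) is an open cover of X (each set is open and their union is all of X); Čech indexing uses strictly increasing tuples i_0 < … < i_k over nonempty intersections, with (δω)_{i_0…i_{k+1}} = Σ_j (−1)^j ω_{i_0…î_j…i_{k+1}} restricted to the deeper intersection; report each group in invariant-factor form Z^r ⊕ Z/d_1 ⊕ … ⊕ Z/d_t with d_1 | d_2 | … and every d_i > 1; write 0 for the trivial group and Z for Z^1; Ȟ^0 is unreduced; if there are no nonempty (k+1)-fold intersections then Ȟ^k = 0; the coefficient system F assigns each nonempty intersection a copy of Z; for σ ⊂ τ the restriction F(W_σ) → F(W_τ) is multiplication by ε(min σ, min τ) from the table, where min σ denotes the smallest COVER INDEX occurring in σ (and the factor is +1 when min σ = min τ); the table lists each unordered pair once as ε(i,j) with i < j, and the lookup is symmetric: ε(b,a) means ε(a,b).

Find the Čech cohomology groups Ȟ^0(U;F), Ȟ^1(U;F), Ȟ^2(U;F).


nerve simplices:
  W12={t7} W14={t2} W15={t6} W16={t3} W23={t1} W34={t8} W56={t5}
C dims 6,7; δ0: rk 6, SNF 1^5·2
degree 0: 6−6−0 = 0 → Ȟ^0 ≅ 0
degree 1: 7−0−6 = 1 plus torsion [2] → Ȟ^1 ≅ Z ⊕ Z/2
degree 2: 0−0−0 = 0 → Ȟ^2 ≅ 0

Ȟ^0 ≅ 0, Ȟ^1 ≅ Z ⊕ Z/2 and Ȟ^2 ≅ 0


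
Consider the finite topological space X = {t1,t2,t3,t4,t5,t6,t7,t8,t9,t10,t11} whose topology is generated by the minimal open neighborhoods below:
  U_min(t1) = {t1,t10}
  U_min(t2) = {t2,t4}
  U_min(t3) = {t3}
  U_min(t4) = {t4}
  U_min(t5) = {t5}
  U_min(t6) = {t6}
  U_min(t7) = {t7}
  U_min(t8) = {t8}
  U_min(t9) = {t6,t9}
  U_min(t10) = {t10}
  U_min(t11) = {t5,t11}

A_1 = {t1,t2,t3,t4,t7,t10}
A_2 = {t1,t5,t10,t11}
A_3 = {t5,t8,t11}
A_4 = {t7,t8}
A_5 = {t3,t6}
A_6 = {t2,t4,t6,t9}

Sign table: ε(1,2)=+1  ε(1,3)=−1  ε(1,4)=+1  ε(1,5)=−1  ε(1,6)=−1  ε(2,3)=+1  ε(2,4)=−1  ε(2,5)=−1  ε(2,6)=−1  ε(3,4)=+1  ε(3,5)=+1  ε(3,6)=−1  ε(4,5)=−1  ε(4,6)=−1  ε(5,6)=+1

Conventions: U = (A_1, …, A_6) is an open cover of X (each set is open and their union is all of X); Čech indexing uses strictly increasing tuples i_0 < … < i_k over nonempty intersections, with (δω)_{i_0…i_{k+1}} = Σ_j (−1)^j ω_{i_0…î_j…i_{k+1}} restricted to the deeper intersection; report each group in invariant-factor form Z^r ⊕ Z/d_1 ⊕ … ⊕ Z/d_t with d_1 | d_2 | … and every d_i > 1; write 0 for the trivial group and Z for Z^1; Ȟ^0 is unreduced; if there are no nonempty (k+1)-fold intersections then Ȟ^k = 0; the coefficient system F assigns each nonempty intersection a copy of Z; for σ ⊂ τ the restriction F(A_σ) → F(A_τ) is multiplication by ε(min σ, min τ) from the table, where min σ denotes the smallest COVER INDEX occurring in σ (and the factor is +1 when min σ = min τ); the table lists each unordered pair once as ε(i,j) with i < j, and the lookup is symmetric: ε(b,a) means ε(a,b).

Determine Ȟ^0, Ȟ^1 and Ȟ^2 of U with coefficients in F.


Ȟ^0 = Z, Ȟ^1 = Z^2 and Ȟ^2 = 0

intersection data:
  A12={t1,t10} A14={t7} A15={t3} A16={t2,t4} A23={t5,t11} A34={t8} A56={t6}
C dims 6,7; δ0: rk 5, SNF 1^5
Ȟ^0 = (6 − 5) − 0 = 1, so Ȟ^0 ≅ Z
Ȟ^1 = (7 − 0) − 5 = 2, so Ȟ^1 ≅ Z^2
Ȟ^2 = (0 − 0) − 0 = 0, so Ȟ^2 ≅ 0


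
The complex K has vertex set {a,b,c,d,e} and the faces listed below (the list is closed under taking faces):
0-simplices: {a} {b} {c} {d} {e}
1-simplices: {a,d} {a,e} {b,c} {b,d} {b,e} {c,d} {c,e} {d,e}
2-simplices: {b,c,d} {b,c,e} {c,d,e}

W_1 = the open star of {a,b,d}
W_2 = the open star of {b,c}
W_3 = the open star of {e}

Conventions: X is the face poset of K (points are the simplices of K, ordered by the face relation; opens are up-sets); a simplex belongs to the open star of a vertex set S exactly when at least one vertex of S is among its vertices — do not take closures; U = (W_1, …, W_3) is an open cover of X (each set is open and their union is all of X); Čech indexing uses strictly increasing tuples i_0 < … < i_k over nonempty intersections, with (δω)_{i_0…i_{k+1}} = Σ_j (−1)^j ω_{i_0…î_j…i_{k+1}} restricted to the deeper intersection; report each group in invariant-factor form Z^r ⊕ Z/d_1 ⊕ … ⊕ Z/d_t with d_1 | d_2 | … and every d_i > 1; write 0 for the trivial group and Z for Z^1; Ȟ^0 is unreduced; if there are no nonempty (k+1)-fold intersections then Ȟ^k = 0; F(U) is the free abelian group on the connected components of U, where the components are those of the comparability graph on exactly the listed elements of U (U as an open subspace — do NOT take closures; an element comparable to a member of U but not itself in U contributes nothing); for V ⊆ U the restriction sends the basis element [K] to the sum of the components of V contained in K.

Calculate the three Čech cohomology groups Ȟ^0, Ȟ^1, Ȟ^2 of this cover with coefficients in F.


nerve of the cover:
  W1={{a},{b},{d},{a,d},{a,e},{b,c},{b,d},{b,e},{c,d},{d,e},{b,c,d},{b,c,e},{c,d,e}} W2={{b},{c},{b,c},{b,d},{b,e},{c,d},{c,e},{b,c,d},{b,c,e},{c,d,e}} W3={{e},{a,e},{b,e},{c,e},{d,e},{b,c,e},{c,d,e}}
  W12={{b},{b,c},{b,d},{b,e},{c,d},{b,c,d},{b,c,e},{c,d,e}} W13={{a,e},{b,e},{d,e},{b,c,e},{c,d,e}} W23={{b,e},{c,e},{b,c,e},{c,d,e}}
  W123={{b,e},{b,c,e},{c,d,e}}
components per intersection:
  W1: {{a},{b},{d},{a,d},{a,e},{b,c},{b,d},{b,e},{c,d},{d,e},{b,c,d},{b,c,e},{c,d,e}}
  W2: {{b},{c},{b,c},{b,d},{b,e},{c,d},{c,e},{b,c,d},{b,c,e},{c,d,e}}
  W3: {{e},{a,e},{b,e},{c,e},{d,e},{b,c,e},{c,d,e}}
  W12: {{b},{b,c},{b,d},{b,e},{c,d},{b,c,d},{b,c,e},{c,d,e}}
  W13: {{a,e}} {{b,e},{b,c,e}} {{d,e},{c,d,e}}
  W23: {{b,e},{c,e},{b,c,e},{c,d,e}}
  W123: {{b,e},{b,c,e}} {{c,d,e}}
C dims 3,5,2; δ0: rk 2, SNF 1^2; δ1: rk 2, SNF 1^2
Ȟ^0 = (3 − 2) − 0 = 1, so Ȟ^0 ≅ Z
Ȟ^1 = (5 − 2) − 2 = 1, so Ȟ^1 ≅ Z
Ȟ^2 = (2 − 0) − 2 = 0, so Ȟ^2 ≅ 0

Ȟ^0 ≅ Z; Ȟ^1 ≅ Z; Ȟ^2 ≅ 0


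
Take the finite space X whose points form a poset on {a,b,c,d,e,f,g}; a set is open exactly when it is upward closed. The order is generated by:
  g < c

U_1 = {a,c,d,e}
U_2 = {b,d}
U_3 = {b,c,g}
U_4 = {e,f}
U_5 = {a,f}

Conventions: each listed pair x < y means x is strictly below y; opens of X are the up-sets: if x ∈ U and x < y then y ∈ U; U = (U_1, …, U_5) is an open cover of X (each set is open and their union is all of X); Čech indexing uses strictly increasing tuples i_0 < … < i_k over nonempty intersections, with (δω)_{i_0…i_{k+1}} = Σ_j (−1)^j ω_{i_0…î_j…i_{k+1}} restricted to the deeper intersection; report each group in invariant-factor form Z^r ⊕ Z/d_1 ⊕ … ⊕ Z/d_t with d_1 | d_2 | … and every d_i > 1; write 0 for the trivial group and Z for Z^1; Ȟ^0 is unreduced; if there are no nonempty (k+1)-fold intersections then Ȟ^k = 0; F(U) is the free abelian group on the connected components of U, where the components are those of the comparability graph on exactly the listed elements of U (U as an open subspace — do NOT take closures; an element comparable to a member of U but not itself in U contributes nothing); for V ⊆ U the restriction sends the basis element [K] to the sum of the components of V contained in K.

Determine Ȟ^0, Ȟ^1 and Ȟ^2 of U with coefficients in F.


Ȟ^0 ≅ Z^6, Ȟ^1 ≅ 0, Ȟ^2 ≅ 0

intersection data:
  U12={d} U13={c} U14={e} U15={a} U23={b} U45={f}
components per intersection:
  U1: {a} {c} {d} {e}
  U2: {b} {d}
  U3: {b} {c,g}
  U4: {e} {f}
  U5: {a} {f}
  U12: {d}
  U13: {c}
  U14: {e}
  U15: {a}
  U23: {b}
  U45: {f}
C dims 12,6; δ0: rk 6, SNF 1^6
Ȟ^0 = (12 − 6) − 0 = 6, so Ȟ^0 ≅ Z^6
Ȟ^1 = (6 − 0) − 6 = 0, so Ȟ^1 ≅ 0
Ȟ^2 = (0 − 0) − 0 = 0, so Ȟ^2 ≅ 0


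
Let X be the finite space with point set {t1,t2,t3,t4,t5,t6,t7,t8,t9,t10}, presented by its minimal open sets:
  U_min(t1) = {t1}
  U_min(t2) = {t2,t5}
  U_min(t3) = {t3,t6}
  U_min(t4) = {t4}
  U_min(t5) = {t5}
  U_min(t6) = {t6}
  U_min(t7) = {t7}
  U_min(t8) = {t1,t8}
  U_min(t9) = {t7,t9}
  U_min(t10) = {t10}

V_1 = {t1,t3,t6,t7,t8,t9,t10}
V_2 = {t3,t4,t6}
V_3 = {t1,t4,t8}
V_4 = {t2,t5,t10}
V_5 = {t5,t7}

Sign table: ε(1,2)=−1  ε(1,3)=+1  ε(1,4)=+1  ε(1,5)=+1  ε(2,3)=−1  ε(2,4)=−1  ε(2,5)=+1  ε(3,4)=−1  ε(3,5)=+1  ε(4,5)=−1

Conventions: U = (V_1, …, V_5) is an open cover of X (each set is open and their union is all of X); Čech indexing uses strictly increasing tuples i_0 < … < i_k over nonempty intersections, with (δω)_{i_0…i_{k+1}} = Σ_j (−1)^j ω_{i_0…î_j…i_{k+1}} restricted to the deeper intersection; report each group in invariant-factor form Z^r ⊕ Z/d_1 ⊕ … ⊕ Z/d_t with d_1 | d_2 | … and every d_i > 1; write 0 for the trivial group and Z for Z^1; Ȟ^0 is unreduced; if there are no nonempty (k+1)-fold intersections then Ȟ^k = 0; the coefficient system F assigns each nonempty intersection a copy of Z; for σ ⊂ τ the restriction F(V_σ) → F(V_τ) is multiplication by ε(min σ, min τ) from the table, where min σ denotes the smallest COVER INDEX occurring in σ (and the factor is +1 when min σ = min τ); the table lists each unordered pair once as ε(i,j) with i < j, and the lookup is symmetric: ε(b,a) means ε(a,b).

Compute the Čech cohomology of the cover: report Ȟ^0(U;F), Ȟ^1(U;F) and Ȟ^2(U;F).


intersection data:
  V12={t3,t6} V13={t1,t8} V14={t10} V15={t7} V23={t4} V45={t5}
C dims 5,6; δ0: rk 5, SNF 1^4·2
Ȟ^0 = (5 − 5) − 0 = 0, so Ȟ^0 ≅ 0
Ȟ^1 = (6 − 0) − 5 = 1 plus torsion [2], so Ȟ^1 ≅ Z ⊕ Z/2
Ȟ^2 = (0 − 0) − 0 = 0, so Ȟ^2 ≅ 0

Ȟ^0 = 0, Ȟ^1 = Z ⊕ Z/2 and Ȟ^2 = 0


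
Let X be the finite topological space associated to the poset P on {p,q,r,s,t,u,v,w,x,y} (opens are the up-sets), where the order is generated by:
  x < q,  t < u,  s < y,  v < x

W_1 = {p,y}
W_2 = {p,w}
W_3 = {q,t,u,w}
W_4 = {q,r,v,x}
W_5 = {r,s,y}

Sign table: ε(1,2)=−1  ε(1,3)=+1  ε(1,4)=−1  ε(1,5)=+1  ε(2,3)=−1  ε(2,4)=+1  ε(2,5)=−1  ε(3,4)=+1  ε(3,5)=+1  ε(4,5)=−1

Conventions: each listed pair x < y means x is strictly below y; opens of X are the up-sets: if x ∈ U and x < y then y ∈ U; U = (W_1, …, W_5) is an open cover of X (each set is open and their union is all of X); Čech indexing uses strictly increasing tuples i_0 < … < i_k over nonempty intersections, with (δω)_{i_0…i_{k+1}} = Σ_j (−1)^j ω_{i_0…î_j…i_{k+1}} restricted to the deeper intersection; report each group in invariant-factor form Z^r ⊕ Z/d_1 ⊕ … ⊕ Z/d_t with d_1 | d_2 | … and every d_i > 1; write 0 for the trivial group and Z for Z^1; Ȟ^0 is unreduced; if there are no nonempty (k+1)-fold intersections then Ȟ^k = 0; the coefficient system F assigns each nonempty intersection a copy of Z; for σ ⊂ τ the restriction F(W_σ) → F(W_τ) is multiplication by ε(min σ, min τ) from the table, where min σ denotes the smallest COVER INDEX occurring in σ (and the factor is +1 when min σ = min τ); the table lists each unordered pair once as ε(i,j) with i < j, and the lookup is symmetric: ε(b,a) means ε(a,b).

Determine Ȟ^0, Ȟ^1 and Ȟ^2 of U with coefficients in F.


nerve of the cover:
  W12={p} W15={y} W23={w} W34={q} W45={r}
C dims 5,5; δ0: rk 5, SNF 1^4·2
Ȟ^0 = (5 − 5) − 0 = 0, so Ȟ^0 ≅ 0
Ȟ^1 = (5 − 0) − 5 = 0 plus torsion [2], so Ȟ^1 ≅ Z/2
Ȟ^2 = (0 − 0) − 0 = 0, so Ȟ^2 ≅ 0

Ȟ^0 = 0,  Ȟ^1 = Z/2,  Ȟ^2 = 0


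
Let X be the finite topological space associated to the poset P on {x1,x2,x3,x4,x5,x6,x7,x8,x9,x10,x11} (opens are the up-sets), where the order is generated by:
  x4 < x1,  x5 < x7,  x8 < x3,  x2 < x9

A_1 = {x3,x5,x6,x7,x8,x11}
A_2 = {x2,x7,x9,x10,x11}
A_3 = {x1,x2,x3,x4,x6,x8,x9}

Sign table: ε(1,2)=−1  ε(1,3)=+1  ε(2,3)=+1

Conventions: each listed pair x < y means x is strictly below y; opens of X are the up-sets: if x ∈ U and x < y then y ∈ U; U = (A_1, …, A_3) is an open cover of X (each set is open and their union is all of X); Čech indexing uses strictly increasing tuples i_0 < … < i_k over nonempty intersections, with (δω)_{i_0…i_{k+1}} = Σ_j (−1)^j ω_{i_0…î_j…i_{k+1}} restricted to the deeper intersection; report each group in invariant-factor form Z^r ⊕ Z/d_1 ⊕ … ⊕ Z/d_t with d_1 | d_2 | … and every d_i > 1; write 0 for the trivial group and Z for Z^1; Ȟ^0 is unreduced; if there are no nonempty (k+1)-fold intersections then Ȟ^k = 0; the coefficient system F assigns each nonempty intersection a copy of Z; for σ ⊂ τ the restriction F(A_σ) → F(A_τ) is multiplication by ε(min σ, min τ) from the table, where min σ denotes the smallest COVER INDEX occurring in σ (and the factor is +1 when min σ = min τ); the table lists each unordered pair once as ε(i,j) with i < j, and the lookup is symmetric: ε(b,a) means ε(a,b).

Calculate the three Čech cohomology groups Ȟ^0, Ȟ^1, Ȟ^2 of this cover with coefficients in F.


Ȟ^0 ≅ 0,  Ȟ^1 ≅ Z/2,  Ȟ^2 ≅ 0

nerve of the cover:
  A12={x7,x11} A13={x3,x6,x8} A23={x2,x9}
C dims 3,3; δ0: rk 3, SNF 1^2·2
Ȟ^0 = (3 − 3) − 0 = 0, so Ȟ^0 ≅ 0
Ȟ^1 = (3 − 0) − 3 = 0 plus torsion [2], so Ȟ^1 ≅ Z/2
Ȟ^2 = (0 − 0) − 0 = 0, so Ȟ^2 ≅ 0


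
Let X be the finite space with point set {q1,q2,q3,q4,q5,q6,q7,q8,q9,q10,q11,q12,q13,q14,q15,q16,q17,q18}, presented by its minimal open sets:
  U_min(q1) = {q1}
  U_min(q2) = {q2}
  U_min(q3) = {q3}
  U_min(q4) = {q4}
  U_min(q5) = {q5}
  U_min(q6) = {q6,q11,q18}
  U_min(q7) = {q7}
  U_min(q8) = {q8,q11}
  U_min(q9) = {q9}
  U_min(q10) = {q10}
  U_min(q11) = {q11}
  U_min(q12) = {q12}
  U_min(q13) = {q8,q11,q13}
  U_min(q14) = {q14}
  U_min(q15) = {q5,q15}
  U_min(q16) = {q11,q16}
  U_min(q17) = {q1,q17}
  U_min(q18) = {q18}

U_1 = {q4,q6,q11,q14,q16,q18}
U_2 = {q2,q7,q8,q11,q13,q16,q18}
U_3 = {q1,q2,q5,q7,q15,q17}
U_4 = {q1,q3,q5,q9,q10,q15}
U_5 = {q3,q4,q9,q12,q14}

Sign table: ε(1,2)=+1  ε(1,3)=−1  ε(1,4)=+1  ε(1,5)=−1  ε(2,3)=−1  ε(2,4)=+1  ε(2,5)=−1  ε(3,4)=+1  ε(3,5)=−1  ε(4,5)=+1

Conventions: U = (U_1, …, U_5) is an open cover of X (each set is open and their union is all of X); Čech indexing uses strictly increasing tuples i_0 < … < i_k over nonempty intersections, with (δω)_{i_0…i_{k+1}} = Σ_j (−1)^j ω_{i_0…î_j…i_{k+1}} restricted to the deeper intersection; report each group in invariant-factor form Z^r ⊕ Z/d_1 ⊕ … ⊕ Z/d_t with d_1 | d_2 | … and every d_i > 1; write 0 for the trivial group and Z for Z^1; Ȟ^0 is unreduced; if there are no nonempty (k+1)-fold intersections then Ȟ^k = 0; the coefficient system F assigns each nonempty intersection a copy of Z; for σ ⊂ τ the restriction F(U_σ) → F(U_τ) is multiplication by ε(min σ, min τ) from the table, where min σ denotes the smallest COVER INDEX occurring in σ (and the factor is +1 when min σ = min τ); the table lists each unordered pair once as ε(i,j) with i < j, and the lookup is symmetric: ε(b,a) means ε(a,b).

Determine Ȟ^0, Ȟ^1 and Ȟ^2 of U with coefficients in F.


Ȟ^0(U;F) ≅ Z, Ȟ^1(U;F) ≅ Z, Ȟ^2(U;F) ≅ 0

cover nerve:
  U12={q11,q16,q18} U15={q4,q14} U23={q2,q7} U34={q1,q5,q15} U45={q3,q9}
C dims 5,5; δ0: rk 4, SNF 1^4
Ȟ^0: (5−4)−0=1 ⇒ Z
Ȟ^1: (5−0)−4=1 ⇒ Z
Ȟ^2: (0−0)−0=0 ⇒ 0


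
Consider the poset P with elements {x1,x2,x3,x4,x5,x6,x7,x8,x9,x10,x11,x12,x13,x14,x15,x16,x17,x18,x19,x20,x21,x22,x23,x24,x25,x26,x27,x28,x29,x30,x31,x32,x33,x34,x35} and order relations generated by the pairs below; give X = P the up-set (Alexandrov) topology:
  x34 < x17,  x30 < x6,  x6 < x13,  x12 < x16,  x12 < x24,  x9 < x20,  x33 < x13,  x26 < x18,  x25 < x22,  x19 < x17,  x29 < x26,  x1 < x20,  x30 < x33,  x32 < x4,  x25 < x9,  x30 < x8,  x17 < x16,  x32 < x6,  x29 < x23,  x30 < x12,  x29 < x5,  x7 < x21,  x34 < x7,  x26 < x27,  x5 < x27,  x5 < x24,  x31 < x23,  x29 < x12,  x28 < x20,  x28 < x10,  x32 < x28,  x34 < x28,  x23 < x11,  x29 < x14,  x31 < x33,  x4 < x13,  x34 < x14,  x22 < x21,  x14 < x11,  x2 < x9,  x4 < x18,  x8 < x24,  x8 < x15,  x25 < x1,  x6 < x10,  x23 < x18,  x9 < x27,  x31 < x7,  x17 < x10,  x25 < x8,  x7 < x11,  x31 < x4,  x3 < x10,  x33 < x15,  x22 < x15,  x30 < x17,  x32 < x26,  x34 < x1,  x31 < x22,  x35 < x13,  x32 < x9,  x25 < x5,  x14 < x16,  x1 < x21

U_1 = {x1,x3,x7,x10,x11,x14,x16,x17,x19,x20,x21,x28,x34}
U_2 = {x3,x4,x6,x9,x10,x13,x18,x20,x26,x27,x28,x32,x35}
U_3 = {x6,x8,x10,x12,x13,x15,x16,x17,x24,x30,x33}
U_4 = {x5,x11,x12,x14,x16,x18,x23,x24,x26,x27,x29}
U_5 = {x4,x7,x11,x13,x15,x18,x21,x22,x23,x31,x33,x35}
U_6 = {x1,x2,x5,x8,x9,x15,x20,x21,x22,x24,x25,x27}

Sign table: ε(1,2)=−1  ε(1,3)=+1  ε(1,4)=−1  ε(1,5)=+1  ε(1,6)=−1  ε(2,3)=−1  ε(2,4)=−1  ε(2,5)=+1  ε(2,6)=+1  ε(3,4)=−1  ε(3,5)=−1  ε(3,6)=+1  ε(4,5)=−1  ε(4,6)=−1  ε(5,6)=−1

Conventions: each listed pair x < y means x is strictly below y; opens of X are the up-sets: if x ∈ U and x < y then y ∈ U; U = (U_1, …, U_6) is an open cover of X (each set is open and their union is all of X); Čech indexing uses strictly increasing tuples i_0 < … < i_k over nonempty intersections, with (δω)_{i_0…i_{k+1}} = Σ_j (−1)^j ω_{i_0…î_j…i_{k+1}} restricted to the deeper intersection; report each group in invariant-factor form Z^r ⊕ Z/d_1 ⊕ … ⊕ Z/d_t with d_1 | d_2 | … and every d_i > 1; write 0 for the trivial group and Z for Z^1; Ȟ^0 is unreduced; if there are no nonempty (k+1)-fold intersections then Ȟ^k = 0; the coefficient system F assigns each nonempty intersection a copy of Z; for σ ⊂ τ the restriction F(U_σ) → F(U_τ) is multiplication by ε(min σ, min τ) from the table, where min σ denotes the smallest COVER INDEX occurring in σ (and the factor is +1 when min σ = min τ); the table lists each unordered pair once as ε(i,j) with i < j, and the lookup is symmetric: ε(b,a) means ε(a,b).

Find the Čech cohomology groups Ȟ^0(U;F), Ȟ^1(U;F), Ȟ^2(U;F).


nerve simplices:
  U12={x3,x10,x20,x28} U13={x10,x16,x17} U14={x11,x14,x16} U15={x7,x11,x21} U16={x1,x20,x21} U23={x6,x10,x13} U24={x18,x26,x27} U25={x4,x13,x18,x35} U26={x9,x20,x27} U34={x12,x16,x24} U35={x13,x15,x33} U36={x8,x15,x24} U45={x11,x18,x23} U46={x5,x24,x27} U56={x15,x21,x22}
  U123={x10} U126={x20} U134={x16} U145={x11} U156={x21} U235={x13} U245={x18} U246={x27} U346={x24} U356={x15}
C dims 6,15,10; δ0: rk 6, SNF 1^5·2; δ1: rk 9, SNF 1^9
degree 0: 6−6−0 = 0 → Ȟ^0 ≅ 0
degree 1: 15−9−6 = 0 plus torsion [2] → Ȟ^1 ≅ Z/2
degree 2: 10−0−9 = 1 → Ȟ^2 ≅ Z

Ȟ^0 ≅ 0, Ȟ^1 ≅ Z/2, Ȟ^2 ≅ Z


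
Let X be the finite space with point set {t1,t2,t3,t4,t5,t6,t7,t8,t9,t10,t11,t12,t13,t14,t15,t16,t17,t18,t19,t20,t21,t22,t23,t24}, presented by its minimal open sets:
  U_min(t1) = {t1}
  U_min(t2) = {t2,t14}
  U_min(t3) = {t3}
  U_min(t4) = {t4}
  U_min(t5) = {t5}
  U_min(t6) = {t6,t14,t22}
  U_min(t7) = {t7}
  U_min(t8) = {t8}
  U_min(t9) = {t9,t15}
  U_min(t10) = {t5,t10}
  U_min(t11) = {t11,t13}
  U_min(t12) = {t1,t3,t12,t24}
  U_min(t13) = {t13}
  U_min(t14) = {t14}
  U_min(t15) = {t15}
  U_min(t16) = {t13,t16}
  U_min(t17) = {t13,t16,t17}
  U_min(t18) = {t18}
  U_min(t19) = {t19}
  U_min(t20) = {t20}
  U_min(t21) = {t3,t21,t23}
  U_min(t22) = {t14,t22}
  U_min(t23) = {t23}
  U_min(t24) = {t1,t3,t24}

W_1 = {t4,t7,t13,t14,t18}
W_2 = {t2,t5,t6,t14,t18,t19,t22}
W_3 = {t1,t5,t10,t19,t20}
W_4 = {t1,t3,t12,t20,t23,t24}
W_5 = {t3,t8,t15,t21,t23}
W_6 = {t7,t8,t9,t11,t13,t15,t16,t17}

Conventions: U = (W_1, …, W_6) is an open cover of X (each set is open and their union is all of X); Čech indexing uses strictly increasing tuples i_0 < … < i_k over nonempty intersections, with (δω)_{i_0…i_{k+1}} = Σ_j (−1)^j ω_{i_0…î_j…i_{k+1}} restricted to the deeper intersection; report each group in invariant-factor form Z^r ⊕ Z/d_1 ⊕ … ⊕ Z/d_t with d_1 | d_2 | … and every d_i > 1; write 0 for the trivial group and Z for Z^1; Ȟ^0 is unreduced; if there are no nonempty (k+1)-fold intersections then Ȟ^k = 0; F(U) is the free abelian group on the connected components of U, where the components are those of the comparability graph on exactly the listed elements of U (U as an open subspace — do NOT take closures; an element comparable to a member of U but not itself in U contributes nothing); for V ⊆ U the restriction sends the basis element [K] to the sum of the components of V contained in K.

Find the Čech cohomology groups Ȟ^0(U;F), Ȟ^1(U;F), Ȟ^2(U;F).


Ȟ^0(U;F) ≅ Z^11; Ȟ^1(U;F) ≅ 0; Ȟ^2(U;F) ≅ 0

nonempty intersections:
  W12={t14,t18} W16={t7,t13} W23={t5,t19} W34={t1,t20} W45={t3,t23} W56={t8,t15}
components per intersection:
  W1: {t4} {t7} {t13} {t14} {t18}
  W2: {t2,t6,t14,t22} {t5} {t18} {t19}
  W3: {t1} {t5,t10} {t19} {t20}
  W4: {t1,t3,t12,t24} {t20} {t23}
  W5: {t3,t21,t23} {t8} {t15}
  W6: {t7} {t8} {t9,t15} {t11,t13,t16,t17}
  W12: {t14} {t18}
  W16: {t7} {t13}
  W23: {t5} {t19}
  W34: {t1} {t20}
  W45: {t3} {t23}
  W56: {t8} {t15}
C dims 23,12; δ0: rk 12, SNF 1^12
Ȟ^0: (23−12)−0=11 ⇒ Z^11
Ȟ^1: (12−0)−12=0 ⇒ 0
Ȟ^2: (0−0)−0=0 ⇒ 0


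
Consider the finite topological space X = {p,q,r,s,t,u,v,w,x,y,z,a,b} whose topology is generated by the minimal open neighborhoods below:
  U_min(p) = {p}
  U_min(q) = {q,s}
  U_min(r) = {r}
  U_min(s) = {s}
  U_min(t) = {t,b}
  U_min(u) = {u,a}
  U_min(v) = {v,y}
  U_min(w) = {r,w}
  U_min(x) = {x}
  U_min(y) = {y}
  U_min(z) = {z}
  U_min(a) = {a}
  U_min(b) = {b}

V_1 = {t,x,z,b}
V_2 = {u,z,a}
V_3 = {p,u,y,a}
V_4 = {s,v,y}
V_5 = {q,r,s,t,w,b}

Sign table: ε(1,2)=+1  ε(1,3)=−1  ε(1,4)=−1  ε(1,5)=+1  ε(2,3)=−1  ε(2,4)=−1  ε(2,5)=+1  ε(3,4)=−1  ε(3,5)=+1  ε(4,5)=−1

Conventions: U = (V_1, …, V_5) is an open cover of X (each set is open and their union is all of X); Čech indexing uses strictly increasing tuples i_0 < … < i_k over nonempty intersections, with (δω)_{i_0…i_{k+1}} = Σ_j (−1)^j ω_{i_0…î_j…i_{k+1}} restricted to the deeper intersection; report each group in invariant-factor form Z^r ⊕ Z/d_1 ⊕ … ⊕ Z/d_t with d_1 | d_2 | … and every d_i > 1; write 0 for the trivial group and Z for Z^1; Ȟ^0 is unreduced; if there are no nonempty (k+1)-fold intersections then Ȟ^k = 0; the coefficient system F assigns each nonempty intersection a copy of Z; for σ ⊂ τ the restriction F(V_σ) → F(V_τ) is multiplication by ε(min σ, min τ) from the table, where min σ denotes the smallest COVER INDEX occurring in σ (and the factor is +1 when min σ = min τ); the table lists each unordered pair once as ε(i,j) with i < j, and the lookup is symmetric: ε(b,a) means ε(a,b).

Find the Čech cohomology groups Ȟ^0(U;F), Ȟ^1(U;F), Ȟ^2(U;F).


nerve simplices:
  V12={z} V15={t,b} V23={u,a} V34={y} V45={s}
C dims 5,5; δ0: rk 5, SNF 1^4·2
degree 0: 5−5−0 = 0 → Ȟ^0 ≅ 0
degree 1: 5−0−5 = 0 plus torsion [2] → Ȟ^1 ≅ Z/2
degree 2: 0−0−0 = 0 → Ȟ^2 ≅ 0

Ȟ^0(U;F) ≅ 0, Ȟ^1(U;F) ≅ Z/2, Ȟ^2(U;F) ≅ 0


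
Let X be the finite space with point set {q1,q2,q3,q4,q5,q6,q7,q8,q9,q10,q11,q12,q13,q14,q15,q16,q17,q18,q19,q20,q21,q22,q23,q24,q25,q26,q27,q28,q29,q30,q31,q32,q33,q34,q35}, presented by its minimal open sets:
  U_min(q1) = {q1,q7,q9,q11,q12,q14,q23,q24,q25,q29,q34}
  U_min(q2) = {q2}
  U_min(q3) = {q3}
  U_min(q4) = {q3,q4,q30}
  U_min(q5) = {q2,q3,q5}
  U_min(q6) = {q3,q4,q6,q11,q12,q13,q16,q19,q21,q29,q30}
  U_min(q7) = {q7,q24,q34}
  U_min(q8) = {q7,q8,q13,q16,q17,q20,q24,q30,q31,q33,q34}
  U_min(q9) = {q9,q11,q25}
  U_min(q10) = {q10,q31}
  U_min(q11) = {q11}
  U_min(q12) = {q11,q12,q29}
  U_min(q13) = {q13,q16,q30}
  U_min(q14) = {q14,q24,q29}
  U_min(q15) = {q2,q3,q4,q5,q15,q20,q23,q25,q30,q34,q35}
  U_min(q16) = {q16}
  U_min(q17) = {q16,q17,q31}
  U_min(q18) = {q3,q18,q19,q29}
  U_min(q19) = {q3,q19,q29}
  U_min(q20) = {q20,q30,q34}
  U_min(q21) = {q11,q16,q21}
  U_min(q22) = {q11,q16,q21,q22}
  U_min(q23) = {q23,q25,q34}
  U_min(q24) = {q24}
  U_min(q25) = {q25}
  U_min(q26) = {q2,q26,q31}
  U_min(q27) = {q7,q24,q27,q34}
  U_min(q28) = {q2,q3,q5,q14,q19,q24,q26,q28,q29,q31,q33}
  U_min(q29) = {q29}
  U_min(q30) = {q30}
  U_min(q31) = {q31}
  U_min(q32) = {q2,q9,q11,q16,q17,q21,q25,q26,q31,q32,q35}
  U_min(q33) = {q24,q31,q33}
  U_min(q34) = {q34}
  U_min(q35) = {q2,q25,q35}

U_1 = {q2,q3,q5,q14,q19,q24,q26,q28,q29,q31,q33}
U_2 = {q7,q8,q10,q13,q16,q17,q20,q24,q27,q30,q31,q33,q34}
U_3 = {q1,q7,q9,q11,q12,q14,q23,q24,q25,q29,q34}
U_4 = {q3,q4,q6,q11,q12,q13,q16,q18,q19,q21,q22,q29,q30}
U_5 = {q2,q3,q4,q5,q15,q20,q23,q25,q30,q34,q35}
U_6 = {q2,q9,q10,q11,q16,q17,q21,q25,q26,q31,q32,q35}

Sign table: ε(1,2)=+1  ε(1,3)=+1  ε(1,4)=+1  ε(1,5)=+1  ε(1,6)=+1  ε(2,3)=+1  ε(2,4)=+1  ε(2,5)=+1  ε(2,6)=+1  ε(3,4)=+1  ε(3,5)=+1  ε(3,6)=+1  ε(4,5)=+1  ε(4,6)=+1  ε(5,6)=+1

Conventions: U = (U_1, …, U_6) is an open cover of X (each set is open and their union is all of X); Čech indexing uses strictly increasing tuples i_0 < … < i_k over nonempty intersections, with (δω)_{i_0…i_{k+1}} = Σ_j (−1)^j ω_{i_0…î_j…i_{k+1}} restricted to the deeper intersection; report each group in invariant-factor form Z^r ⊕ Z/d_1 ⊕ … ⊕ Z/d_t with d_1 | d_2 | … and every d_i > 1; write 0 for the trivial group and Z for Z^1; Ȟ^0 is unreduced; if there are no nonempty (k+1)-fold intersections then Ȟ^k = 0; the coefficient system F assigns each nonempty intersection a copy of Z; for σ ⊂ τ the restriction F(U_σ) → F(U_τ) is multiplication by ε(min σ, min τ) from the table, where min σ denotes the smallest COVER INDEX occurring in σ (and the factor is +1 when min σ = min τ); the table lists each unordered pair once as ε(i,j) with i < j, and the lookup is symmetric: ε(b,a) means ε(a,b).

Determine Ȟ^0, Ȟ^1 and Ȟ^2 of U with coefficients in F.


nerve simplices:
  U12={q24,q31,q33} U13={q14,q24,q29} U14={q3,q19,q29} U15={q2,q3,q5} U16={q2,q26,q31} U23={q7,q24,q34} U24={q13,q16,q30} U25={q20,q30,q34} U26={q10,q16,q17,q31} U34={q11,q12,q29} U35={q23,q25,q34} U36={q9,q11,q25} U45={q3,q4,q30} U46={q11,q16,q21} U56={q2,q25,q35}
  U123={q24} U126={q31} U134={q29} U145={q3} U156={q2} U235={q34} U245={q30} U246={q16} U346={q11} U356={q25}
C dims 6,15,10; δ0: rk 5, SNF 1^5; δ1: rk 10, SNF 1^9·2
degree 0: 6−5−0 = 1 → Ȟ^0 ≅ Z
degree 1: 15−10−5 = 0 → Ȟ^1 ≅ 0
degree 2: 10−0−10 = 0 plus torsion [2] → Ȟ^2 ≅ Z/2

Ȟ^0(U;F) ≅ Z; Ȟ^1(U;F) ≅ 0; Ȟ^2(U;F) ≅ Z/2
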